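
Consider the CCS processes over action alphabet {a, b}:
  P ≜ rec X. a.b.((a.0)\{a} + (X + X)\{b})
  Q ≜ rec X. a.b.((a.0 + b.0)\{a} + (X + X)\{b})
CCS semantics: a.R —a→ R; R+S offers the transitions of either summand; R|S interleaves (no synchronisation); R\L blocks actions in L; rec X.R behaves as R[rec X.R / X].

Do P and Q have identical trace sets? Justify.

NO — witness ⟨abb⟩

LTS(P): 4 reachable states
  m0 = rec X. a.b.((a.0)\{a} + (X + X)\{b}) has moves -a-> m1
  m1 = b.((a.0)\{a} + ((rec X. a.b.((a.0)\{a} + (X + X)\{b})) + (rec X. a.b.((a.0)\{a} + (X + X)\{b})))\{b}) has moves -b-> m2
  m2 = (a.0)\{a} + ((rec X. a.b.((a.0)\{a} + (X + X)\{b})) + (rec X. a.b.((a.0)\{a} + (X + X)\{b})))\{b} has moves -a-> m3
  m3 = (b.((a.0)\{a} + ((rec X. a.b.((a.0)\{a} + (X + X)\{b})) + (rec X. a.b.((a.0)\{a} + (X + X)\{b})))\{b}))\{b} has moves ∅
LTS(Q): 5 reachable states
  n0 = rec X. a.b.((a.0 + b.0)\{a} + (X + X)\{b}) has moves -a-> n1
  n1 = b.((a.0 + b.0)\{a} + ((rec X. a.b.((a.0 + b.0)\{a} + (X + X)\{b})) + (rec X. a.b.((a.0 + b.0)\{a} + (X + X)\{b})))\{b}) has moves -b-> n2
  n2 = (a.0 + b.0)\{a} + ((rec X. a.b.((a.0 + b.0)\{a} + (X + X)\{b})) + (rec X. a.b.((a.0 + b.0)\{a} + (X + X)\{b})))\{b} has moves -a-> n3, -b-> n4
  n3 = (b.((a.0 + b.0)\{a} + ((rec X. a.b.((a.0 + b.0)\{a} + (X + X)\{b})) + (rec X. a.b.((a.0 + b.0)\{a} + (X + X)\{b})))\{b}))\{b} has moves ∅
  n4 = 0\{a} has moves ∅
Run σ = ⟨abb⟩ on Q: start {n0}
  [1] a ⇒ {n1}
  [2] b ⇒ {n2}
  [3] b ⇒ {n4}
  — Q admits the full trace.
Run σ = ⟨abb⟩ on P: start {m0}
  [1] a ⇒ {m1}
  [2] b ⇒ {m2}
  [3] b ⇒ ∅  — P cannot continue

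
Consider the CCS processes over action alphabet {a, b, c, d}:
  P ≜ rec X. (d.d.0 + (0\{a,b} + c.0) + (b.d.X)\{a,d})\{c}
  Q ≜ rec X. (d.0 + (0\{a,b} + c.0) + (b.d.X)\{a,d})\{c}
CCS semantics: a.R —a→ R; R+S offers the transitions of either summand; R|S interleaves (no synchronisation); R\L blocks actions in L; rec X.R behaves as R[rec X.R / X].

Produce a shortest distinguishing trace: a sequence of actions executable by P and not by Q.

LTS(P): 4 reachable states
  u0 = rec X. (d.d.0 + (0\{a,b} + c.0) + (b.d.X)\{a,d})\{c} :: —b→ u1, —d→ u2
  u1 = (d.(rec X. (d.d.0 + (0\{a,b} + c.0) + (b.d.X)\{a,d})\{c}))\{a,d}\{c} :: ∅
  u2 = (d.0)\{c} :: —d→ u3
  u3 = 0\{c} :: ∅
LTS(Q): 3 reachable states
  v0 = rec X. (d.0 + (0\{a,b} + c.0) + (b.d.X)\{a,d})\{c} :: —b→ v1, —d→ v2
  v1 = (d.(rec X. (d.0 + (0\{a,b} + c.0) + (b.d.X)\{a,d})\{c}))\{a,d}\{c} :: ∅
  v2 = 0\{c} :: ∅
Run σ = ⟨dd⟩ on P: start {u0}
  [1] d ⇒ {u2}
  [2] d ⇒ {u3}
  P completes σ.
Run σ = ⟨dd⟩ on Q: start {v0}
  [1] d ⇒ {v2}
  [2] d ⇒ ∅  — Q cannot continue

dd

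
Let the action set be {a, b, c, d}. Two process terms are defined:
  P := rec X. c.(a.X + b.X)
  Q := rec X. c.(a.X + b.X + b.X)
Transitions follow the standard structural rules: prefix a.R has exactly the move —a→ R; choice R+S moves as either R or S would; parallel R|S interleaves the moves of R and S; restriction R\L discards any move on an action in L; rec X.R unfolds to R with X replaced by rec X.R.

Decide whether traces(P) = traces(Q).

Reachable graph of P (2 states):
  p0 = rec X. c.(a.X + b.X) ⊢ —c→ p1
  p1 = a.(rec X. c.(a.X + b.X)) + b.(rec X. c.(a.X + b.X)) ⊢ —a→ p0, —b→ p0
Reachable graph of Q (2 states):
  q0 = rec X. c.(a.X + b.X + b.X) ⊢ —c→ q1
  q1 = a.(rec X. c.(a.X + b.X + b.X)) + b.(rec X. c.(a.X + b.X + b.X)) + b.(rec X. c.(a.X + b.X + b.X)) ⊢ —a→ q0, —b→ q0
Partition-refinement fixed point:
  B0 = {p0, q0}
  B1 = {p1, q1}
p0 ∈ B0, q0 ∈ B0 → same block
Bisimilar ⇒ trace-equivalent.

YES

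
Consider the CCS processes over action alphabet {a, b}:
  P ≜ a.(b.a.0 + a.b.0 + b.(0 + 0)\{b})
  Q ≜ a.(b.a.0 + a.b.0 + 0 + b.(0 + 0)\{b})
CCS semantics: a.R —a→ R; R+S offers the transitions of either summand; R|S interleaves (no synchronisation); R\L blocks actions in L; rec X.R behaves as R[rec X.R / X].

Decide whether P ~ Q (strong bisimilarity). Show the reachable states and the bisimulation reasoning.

YES

Reachable graph of P (6 states):
  u0 = a.(b.a.0 + a.b.0 + b.(0 + 0)\{b}) :: —a→ u1
  u1 = b.a.0 + a.b.0 + b.(0 + 0)\{b} :: —a→ u2, —b→ u3, —b→ u4
  u2 = b.0 :: —b→ u5
  u3 = (0 + 0)\{b} :: ∅
  u4 = a.0 :: —a→ u5
  u5 = 0 :: ∅
Reachable graph of Q (6 states):
  v0 = a.(b.a.0 + a.b.0 + 0 + b.(0 + 0)\{b}) :: —a→ v1
  v1 = b.a.0 + a.b.0 + 0 + b.(0 + 0)\{b} :: —a→ v2, —b→ v3, —b→ v4
  v2 = b.0 :: —b→ v5
  v3 = (0 + 0)\{b} :: ∅
  v4 = a.0 :: —a→ v5
  v5 = 0 :: ∅
Coarsest stable partition (strong bisimilarity classes):
  B0 = {u0, v0}
  B1 = {u1, v1}
  B2 = {u3, u5, v3, v5}
  B3 = {u2, v2}
  B4 = {u4, v4}
u0 ∈ B0, v0 ∈ B0 → same block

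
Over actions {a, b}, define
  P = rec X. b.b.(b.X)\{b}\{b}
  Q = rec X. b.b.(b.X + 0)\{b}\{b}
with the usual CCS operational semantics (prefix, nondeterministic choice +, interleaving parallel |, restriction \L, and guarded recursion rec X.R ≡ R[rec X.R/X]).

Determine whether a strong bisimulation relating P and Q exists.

LTS(P): 3 reachable states
  u0 = rec X. b.b.(b.X)\{b}\{b} has moves =b=> u1
  u1 = b.(b.(rec X. b.b.(b.X)\{b}\{b}))\{b}\{b} has moves =b=> u2
  u2 = (b.(rec X. b.b.(b.X)\{b}\{b}))\{b}\{b} has moves (no moves)
LTS(Q): 3 reachable states
  v0 = rec X. b.b.(b.X + 0)\{b}\{b} has moves =b=> v1
  v1 = b.(b.(rec X. b.b.(b.X + 0)\{b}\{b}) + 0)\{b}\{b} has moves =b=> v2
  v2 = (b.(rec X. b.b.(b.X + 0)\{b}\{b}) + 0)\{b}\{b} has moves (no moves)
Bisimilarity quotient blocks:
  B0 = {u0, v0}
  B1 = {u1, v1}
  B2 = {u2, v2}
u0 ∈ B0, v0 ∈ B0 → same block

bisimilar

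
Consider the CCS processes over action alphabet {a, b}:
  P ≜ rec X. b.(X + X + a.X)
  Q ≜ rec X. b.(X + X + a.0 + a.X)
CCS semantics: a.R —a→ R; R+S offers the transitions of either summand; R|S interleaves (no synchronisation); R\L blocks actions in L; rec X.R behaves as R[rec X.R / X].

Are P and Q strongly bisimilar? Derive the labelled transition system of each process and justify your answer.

NO

Reachable graph of P (2 states):
  p0 = rec X. b.(X + X + a.X) has moves =b=> p1
  p1 = (rec X. b.(X + X + a.X)) + (rec X. b.(X + X + a.X)) + a.(rec X. b.(X + X + a.X)) has moves =a=> p0, =b=> p1
Reachable graph of Q (3 states):
  q0 = rec X. b.(X + X + a.0 + a.X) has moves =b=> q1
  q1 = (rec X. b.(X + X + a.0 + a.X)) + (rec X. b.(X + X + a.0 + a.X)) + a.0 + a.(rec X. b.(X + X + a.0 + a.X)) has moves =a=> q0, =a=> q2, =b=> q1
  q2 = 0 has moves ·
Bisimilarity quotient blocks:
  B0 = {p0}
  B1 = {p1}
  B2 = {q0}
  B3 = {q1}
  B4 = {q2}
p0 ∈ B0, q0 ∈ B2 → different blocks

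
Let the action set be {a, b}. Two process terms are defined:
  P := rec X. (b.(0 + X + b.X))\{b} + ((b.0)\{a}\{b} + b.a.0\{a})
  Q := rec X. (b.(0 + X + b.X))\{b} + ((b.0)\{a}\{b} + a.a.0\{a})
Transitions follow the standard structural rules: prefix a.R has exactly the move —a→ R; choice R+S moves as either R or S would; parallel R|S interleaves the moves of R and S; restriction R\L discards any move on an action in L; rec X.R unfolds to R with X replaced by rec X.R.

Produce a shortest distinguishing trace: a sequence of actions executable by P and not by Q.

b

P's transition system — 3 states:
  p0 = rec X. (b.(0 + X + b.X))\{b} + ((b.0)\{a}\{b} + b.a.0\{a}) → =b=> p1
  p1 = a.0\{a} → =a=> p2
  p2 = 0\{a} → stopped
Q's transition system — 3 states:
  q0 = rec X. (b.(0 + X + b.X))\{b} + ((b.0)\{a}\{b} + a.a.0\{a}) → =a=> q1
  q1 = a.0\{a} → =a=> q2
  q2 = 0\{a} → stopped
Run σ = ⟨b⟩ on P: start {p0}
  [1] b ⇒ {p1}
  ✓ P
Run σ = ⟨b⟩ on Q: start {q0}
  [1] b ⇒ no successor for Q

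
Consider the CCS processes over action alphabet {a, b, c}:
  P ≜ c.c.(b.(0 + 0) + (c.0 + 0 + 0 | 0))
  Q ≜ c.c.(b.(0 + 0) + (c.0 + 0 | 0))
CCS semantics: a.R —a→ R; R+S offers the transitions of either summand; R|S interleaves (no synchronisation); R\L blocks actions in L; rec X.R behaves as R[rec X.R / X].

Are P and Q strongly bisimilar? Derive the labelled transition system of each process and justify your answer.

P ~ Q

P's transition system — 5 states:
  u0 = c.c.(b.(0 + 0) + (c.0 + 0 + 0 | 0)) ⊢ -c-> u1
  u1 = c.(b.(0 + 0) + (c.0 + 0 + 0 | 0)) ⊢ -c-> u2
  u2 = b.(0 + 0) + (c.0 + 0 + 0 | 0) ⊢ -b-> u3, -c-> u4
  u3 = 0 + 0 ⊢ stopped
  u4 = 0 ⊢ stopped
Q's transition system — 5 states:
  v0 = c.c.(b.(0 + 0) + (c.0 + 0 | 0)) ⊢ -c-> v1
  v1 = c.(b.(0 + 0) + (c.0 + 0 | 0)) ⊢ -c-> v2
  v2 = b.(0 + 0) + (c.0 + 0 | 0) ⊢ -b-> v3, -c-> v4
  v3 = 0 + 0 ⊢ stopped
  v4 = 0 ⊢ stopped
Bisimilarity quotient blocks:
  B0 = {u0, v0}
  B1 = {u1, v1}
  B2 = {u2, v2}
  B3 = {u3, u4, v3, v4}
u0 ∈ B0, v0 ∈ B0 → same block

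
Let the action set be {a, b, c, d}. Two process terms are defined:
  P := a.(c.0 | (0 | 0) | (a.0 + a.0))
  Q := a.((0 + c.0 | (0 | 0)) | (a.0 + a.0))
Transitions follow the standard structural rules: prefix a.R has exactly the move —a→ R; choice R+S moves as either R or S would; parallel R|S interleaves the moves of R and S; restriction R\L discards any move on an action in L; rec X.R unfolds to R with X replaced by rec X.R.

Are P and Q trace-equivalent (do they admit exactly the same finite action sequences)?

LTS(P): 5 reachable states
  p0 = a.(c.0 | (0 | 0) | (a.0 + a.0)) :: --a--▸ p1
  p1 = c.0 | (0 | 0) | (a.0 + a.0) :: --a--▸ p2, --c--▸ p3
  p2 = c.0 | (0 | 0) | 0 :: --c--▸ p4
  p3 = 0 | (0 | 0) | (a.0 + a.0) :: --a--▸ p4
  p4 = 0 | (0 | 0) | 0 :: ·
LTS(Q): 5 reachable states
  q0 = a.((0 + c.0 | (0 | 0)) | (a.0 + a.0)) :: --a--▸ q1
  q1 = (0 + c.0 | (0 | 0)) | (a.0 + a.0) :: --a--▸ q2, --c--▸ q3
  q2 = (0 + c.0 | (0 | 0)) | 0 :: --c--▸ q4
  q3 = 0 | (0 | 0) | (a.0 + a.0) :: --a--▸ q4
  q4 = 0 | (0 | 0) | 0 :: ·
Bisimilarity quotient blocks:
  B0 = {p0, q0}
  B1 = {p1, q1}
  B2 = {p2, q2}
  B3 = {p4, q4}
  B4 = {p3, q3}
p0 ∈ B0, q0 ∈ B0 → same block
Bisimilar ⇒ trace-equivalent.

traces(P) = traces(Q)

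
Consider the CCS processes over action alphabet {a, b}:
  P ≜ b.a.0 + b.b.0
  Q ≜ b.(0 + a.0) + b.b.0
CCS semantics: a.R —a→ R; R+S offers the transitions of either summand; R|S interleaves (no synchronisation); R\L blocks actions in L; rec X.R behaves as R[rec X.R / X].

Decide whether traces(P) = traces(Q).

traces(P) = traces(Q)

LTS(P): 4 reachable states
  m0 = b.a.0 + b.b.0 ⊢ -b-> m1, -b-> m2
  m1 = a.0 ⊢ -a-> m3
  m2 = b.0 ⊢ -b-> m3
  m3 = 0 ⊢ (no moves)
LTS(Q): 4 reachable states
  n0 = b.(0 + a.0) + b.b.0 ⊢ -b-> n1, -b-> n2
  n1 = 0 + a.0 ⊢ -a-> n3
  n2 = b.0 ⊢ -b-> n3
  n3 = 0 ⊢ (no moves)
Partition-refinement fixed point:
  B0 = {m0, n0}
  B1 = {m1, n1}
  B2 = {m3, n3}
  B3 = {m2, n2}
m0 ∈ B0, n0 ∈ B0 → same block
Bisimilar ⇒ trace-equivalent.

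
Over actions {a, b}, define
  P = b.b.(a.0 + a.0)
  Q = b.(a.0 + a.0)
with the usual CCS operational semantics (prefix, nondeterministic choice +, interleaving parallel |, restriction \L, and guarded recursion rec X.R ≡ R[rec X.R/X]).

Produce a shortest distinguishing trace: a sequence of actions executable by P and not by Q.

bb

P's transition system — 4 states:
  u0 = b.b.(a.0 + a.0) has moves --b--▸ u1
  u1 = b.(a.0 + a.0) has moves --b--▸ u2
  u2 = a.0 + a.0 has moves --a--▸ u3
  u3 = 0 has moves deadlocked
Q's transition system — 3 states:
  v0 = b.(a.0 + a.0) has moves --b--▸ v1
  v1 = a.0 + a.0 has moves --a--▸ v2
  v2 = 0 has moves deadlocked
Run σ = ⟨bb⟩ on P: start {u0}
  [1] b ⇒ {u1}
  [2] b ⇒ {u2}
  P completes σ.
Run σ = ⟨bb⟩ on Q: start {v0}
  [1] b ⇒ {v1}
  [2] b ⇒ no successor for Q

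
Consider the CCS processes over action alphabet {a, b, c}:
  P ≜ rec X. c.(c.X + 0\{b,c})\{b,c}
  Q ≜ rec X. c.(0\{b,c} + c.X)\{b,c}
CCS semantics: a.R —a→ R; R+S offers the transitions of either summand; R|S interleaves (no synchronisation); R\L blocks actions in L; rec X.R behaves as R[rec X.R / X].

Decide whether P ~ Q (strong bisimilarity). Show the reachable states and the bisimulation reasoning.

LTS(P): 2 reachable states
  u0 = rec X. c.(c.X + 0\{b,c})\{b,c} has moves ··c··> u1
  u1 = (c.(rec X. c.(c.X + 0\{b,c})\{b,c}) + 0\{b,c})\{b,c} has moves deadlocked
LTS(Q): 2 reachable states
  v0 = rec X. c.(0\{b,c} + c.X)\{b,c} has moves ··c··> v1
  v1 = (0\{b,c} + c.(rec X. c.(0\{b,c} + c.X)\{b,c}))\{b,c} has moves deadlocked
Coarsest stable partition (strong bisimilarity classes):
  B0 = {u0, v0}
  B1 = {u1, v1}
u0 ∈ B0, v0 ∈ B0 → same block

YES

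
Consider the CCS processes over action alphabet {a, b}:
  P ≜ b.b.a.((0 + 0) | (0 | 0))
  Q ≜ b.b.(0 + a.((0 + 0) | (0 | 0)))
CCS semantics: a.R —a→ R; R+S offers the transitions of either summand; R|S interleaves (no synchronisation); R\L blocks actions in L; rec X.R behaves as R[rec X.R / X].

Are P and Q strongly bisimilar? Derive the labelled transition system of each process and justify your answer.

YES

Reachable graph of P (4 states):
  u0 = b.b.a.((0 + 0) | (0 | 0)) → ··b··> u1
  u1 = b.a.((0 + 0) | (0 | 0)) → ··b··> u2
  u2 = a.((0 + 0) | (0 | 0)) → ··a··> u3
  u3 = (0 + 0) | (0 | 0) → deadlocked
Reachable graph of Q (4 states):
  v0 = b.b.(0 + a.((0 + 0) | (0 | 0))) → ··b··> v1
  v1 = b.(0 + a.((0 + 0) | (0 | 0))) → ··b··> v2
  v2 = 0 + a.((0 + 0) | (0 | 0)) → ··a··> v3
  v3 = (0 + 0) | (0 | 0) → deadlocked
Coarsest stable partition (strong bisimilarity classes):
  B0 = {u0, v0}
  B1 = {u1, v1}
  B2 = {u2, v2}
  B3 = {u3, v3}
u0 ∈ B0, v0 ∈ B0 → same block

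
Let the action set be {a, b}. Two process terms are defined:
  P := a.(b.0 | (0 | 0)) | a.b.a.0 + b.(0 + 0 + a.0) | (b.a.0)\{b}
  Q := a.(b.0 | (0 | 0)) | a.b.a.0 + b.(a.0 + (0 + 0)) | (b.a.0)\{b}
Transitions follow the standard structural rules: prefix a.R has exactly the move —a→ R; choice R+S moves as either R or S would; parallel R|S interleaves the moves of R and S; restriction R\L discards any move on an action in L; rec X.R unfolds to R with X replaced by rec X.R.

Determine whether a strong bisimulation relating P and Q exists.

Reachable graph of P (14 states):
  m0 = a.(b.0 | (0 | 0)) | a.b.a.0 + b.(0 + 0 + a.0) | (b.a.0)\{b} | --a--▸ m1, --a--▸ m2, --b--▸ m3
  m1 = a.(b.0 | (0 | 0)) | b.a.0 | --a--▸ m4, --b--▸ m5
  m2 = b.0 | (0 | 0) | a.b.a.0 | --a--▸ m4, --b--▸ m6
  m3 = (0 + 0 + a.0) | (b.a.0)\{b} | --a--▸ m7
  m4 = b.0 | (0 | 0) | b.a.0 | --b--▸ m8, --b--▸ m9
  m5 = a.(b.0 | (0 | 0)) | a.0 | --a--▸ m10, --a--▸ m9
  m6 = 0 | (0 | 0) | a.b.a.0 | --a--▸ m8
  m7 = 0 | (b.a.0)\{b} | deadlocked
  m8 = 0 | (0 | 0) | b.a.0 | --b--▸ m11
  m9 = b.0 | (0 | 0) | a.0 | --a--▸ m12, --b--▸ m11
  m10 = a.(b.0 | (0 | 0)) | 0 | --a--▸ m12
  m11 = 0 | (0 | 0) | a.0 | --a--▸ m13
  m12 = b.0 | (0 | 0) | 0 | --b--▸ m13
  m13 = 0 | (0 | 0) | 0 | deadlocked
Reachable graph of Q (14 states):
  n0 = a.(b.0 | (0 | 0)) | a.b.a.0 + b.(a.0 + (0 + 0)) | (b.a.0)\{b} | --a--▸ n1, --a--▸ n2, --b--▸ n3
  n1 = a.(b.0 | (0 | 0)) | b.a.0 | --a--▸ n4, --b--▸ n5
  n2 = b.0 | (0 | 0) | a.b.a.0 | --a--▸ n4, --b--▸ n6
  n3 = (a.0 + (0 + 0)) | (b.a.0)\{b} | --a--▸ n7
  n4 = b.0 | (0 | 0) | b.a.0 | --b--▸ n8, --b--▸ n9
  n5 = a.(b.0 | (0 | 0)) | a.0 | --a--▸ n10, --a--▸ n9
  n6 = 0 | (0 | 0) | a.b.a.0 | --a--▸ n8
  n7 = 0 | (b.a.0)\{b} | deadlocked
  n8 = 0 | (0 | 0) | b.a.0 | --b--▸ n11
  n9 = b.0 | (0 | 0) | a.0 | --a--▸ n12, --b--▸ n11
  n10 = a.(b.0 | (0 | 0)) | 0 | --a--▸ n12
  n11 = 0 | (0 | 0) | a.0 | --a--▸ n13
  n12 = b.0 | (0 | 0) | 0 | --b--▸ n13
  n13 = 0 | (0 | 0) | 0 | deadlocked
Bisimilarity quotient blocks:
  B0 = {m0, n0}
  B1 = {m11, m3, n11, n3}
  B2 = {m13, m7, n13, n7}
  B3 = {m1, n1}
  B4 = {m4, n4}
  B5 = {m8, n8}
  B6 = {m9, n9}
  B7 = {m12, n12}
  B8 = {m5, n5}
  B9 = {m10, n10}
  B10 = {m2, n2}
  B11 = {m6, n6}
m0 ∈ B0, n0 ∈ B0 → same block

P ~ Q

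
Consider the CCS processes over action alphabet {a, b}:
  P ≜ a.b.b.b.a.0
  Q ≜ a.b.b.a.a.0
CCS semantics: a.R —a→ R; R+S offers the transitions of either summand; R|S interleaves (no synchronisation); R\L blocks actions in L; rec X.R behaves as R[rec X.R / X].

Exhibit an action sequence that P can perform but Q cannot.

LTS(P): 6 reachable states
  u0 = a.b.b.b.a.0 has moves -a-> u1
  u1 = b.b.b.a.0 has moves -b-> u2
  u2 = b.b.a.0 has moves -b-> u3
  u3 = b.a.0 has moves -b-> u4
  u4 = a.0 has moves -a-> u5
  u5 = 0 has moves stopped
LTS(Q): 6 reachable states
  v0 = a.b.b.a.a.0 has moves -a-> v1
  v1 = b.b.a.a.0 has moves -b-> v2
  v2 = b.a.a.0 has moves -b-> v3
  v3 = a.a.0 has moves -a-> v4
  v4 = a.0 has moves -a-> v5
  v5 = 0 has moves stopped
Executing abbb from P (initial set {u0}):
  [1] a ⇒ {u1}
  [2] b ⇒ {u2}
  [3] b ⇒ {u3}
  [4] b ⇒ {u4}
  ✓ P
Executing abbb from Q (initial set {v0}):
  [1] a ⇒ {v1}
  [2] b ⇒ {v2}
  [3] b ⇒ {v3}
  [4] b ⇒ no successor for Q

abbb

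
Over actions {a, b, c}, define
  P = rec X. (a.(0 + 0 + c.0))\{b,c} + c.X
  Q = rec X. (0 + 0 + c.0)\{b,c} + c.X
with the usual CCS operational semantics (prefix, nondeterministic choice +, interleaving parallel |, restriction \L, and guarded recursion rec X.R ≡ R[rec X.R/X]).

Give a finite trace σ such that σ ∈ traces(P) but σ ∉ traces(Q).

a

LTS(P): 2 reachable states
  p0 = rec X. (a.(0 + 0 + c.0))\{b,c} + c.X | —a→ p1, —c→ p0
  p1 = (0 + 0 + c.0)\{b,c} | deadlocked
LTS(Q): 1 reachable states
  q0 = rec X. (0 + 0 + c.0)\{b,c} + c.X | —c→ q0
Run σ = ⟨a⟩ on P: start {p0}
  after a @ step 1: {p1}
  — P admits the full trace.
Run σ = ⟨a⟩ on Q: start {q0}
  after a @ step 1: no successor for Q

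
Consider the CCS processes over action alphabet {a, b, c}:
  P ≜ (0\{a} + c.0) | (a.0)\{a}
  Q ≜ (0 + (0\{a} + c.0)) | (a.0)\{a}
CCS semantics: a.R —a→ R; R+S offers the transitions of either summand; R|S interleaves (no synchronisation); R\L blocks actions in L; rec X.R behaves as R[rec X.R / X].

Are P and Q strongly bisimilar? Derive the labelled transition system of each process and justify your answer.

P's transition system — 2 states:
  m0 = (0\{a} + c.0) | (a.0)\{a} ⊢ —c→ m1
  m1 = 0 | (a.0)\{a} ⊢ ·
Q's transition system — 2 states:
  n0 = (0 + (0\{a} + c.0)) | (a.0)\{a} ⊢ —c→ n1
  n1 = 0 | (a.0)\{a} ⊢ ·
Partition-refinement fixed point:
  B0 = {m0, n0}
  B1 = {m1, n1}
m0 ∈ B0, n0 ∈ B0 → same block

bisimilar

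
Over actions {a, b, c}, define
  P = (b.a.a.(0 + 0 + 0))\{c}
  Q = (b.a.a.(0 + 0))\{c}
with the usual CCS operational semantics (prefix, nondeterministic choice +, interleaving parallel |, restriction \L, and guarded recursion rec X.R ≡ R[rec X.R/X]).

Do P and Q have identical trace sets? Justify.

Reachable graph of P (4 states):
  m0 = (b.a.a.(0 + 0 + 0))\{c} :: —b→ m1
  m1 = (a.a.(0 + 0 + 0))\{c} :: —a→ m2
  m2 = (a.(0 + 0 + 0))\{c} :: —a→ m3
  m3 = (0 + 0 + 0)\{c} :: (no moves)
Reachable graph of Q (4 states):
  n0 = (b.a.a.(0 + 0))\{c} :: —b→ n1
  n1 = (a.a.(0 + 0))\{c} :: —a→ n2
  n2 = (a.(0 + 0))\{c} :: —a→ n3
  n3 = (0 + 0)\{c} :: (no moves)
Partition-refinement fixed point:
  B0 = {m0, n0}
  B1 = {m1, n1}
  B2 = {m2, n2}
  B3 = {m3, n3}
m0 ∈ B0, n0 ∈ B0 → same block
Bisimilar ⇒ trace-equivalent.

trace-equivalent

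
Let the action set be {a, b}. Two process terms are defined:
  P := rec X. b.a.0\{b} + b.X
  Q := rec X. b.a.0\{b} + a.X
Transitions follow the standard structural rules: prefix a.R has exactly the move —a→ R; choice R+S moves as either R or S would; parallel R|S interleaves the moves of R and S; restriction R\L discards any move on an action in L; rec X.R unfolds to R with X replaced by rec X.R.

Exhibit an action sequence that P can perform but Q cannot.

P's transition system — 3 states:
  s0 = rec X. b.a.0\{b} + b.X → -b-> s0, -b-> s1
  s1 = a.0\{b} → -a-> s2
  s2 = 0\{b} → ∅
Q's transition system — 3 states:
  t0 = rec X. b.a.0\{b} + a.X → -a-> t0, -b-> t1
  t1 = a.0\{b} → -a-> t2
  t2 = 0\{b} → ∅
Run σ = ⟨bb⟩ on P: start {s0}
  [1] b ⇒ {s0, s1}
  [2] b ⇒ {s0, s1}
  ✓ P
Run σ = ⟨bb⟩ on Q: start {t0}
  [1] b ⇒ {t1}
  [2] b ⇒ ∅ (Q stuck)

bb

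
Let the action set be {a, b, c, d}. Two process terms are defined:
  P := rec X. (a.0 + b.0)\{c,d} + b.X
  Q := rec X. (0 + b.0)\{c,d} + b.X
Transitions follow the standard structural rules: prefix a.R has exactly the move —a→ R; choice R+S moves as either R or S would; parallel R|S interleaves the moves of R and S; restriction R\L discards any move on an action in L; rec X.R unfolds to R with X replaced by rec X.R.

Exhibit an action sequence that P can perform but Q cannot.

a

Reachable graph of P (2 states):
  m0 = rec X. (a.0 + b.0)\{c,d} + b.X | —a→ m1, —b→ m0, —b→ m1
  m1 = 0\{c,d} | (no moves)
Reachable graph of Q (2 states):
  n0 = rec X. (0 + b.0)\{c,d} + b.X | —b→ n0, —b→ n1
  n1 = 0\{c,d} | (no moves)
Executing a from P (initial set {m0}):
  step 1 (a): {m1}
  P completes σ.
Executing a from Q (initial set {n0}):
  step 1 (a): ∅  — Q cannot continue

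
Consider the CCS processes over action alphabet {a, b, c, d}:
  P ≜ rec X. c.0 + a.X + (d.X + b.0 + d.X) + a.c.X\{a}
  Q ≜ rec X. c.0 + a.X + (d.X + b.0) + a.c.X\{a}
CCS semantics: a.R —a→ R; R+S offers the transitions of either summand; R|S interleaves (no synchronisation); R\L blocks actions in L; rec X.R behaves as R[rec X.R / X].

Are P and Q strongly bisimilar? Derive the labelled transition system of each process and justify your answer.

YES

LTS(P): 5 reachable states
  m0 = rec X. c.0 + a.X + (d.X + b.0 + d.X) + a.c.X\{a} | —a→ m0, —a→ m1, —b→ m2, —c→ m2, —d→ m0
  m1 = c.(rec X. c.0 + a.X + (d.X + b.0 + d.X) + a.c.X\{a})\{a} | —c→ m3
  m2 = 0 | ∅
  m3 = (rec X. c.0 + a.X + (d.X + b.0 + d.X) + a.c.X\{a})\{a} | —b→ m4, —c→ m4, —d→ m3
  m4 = 0\{a} | ∅
LTS(Q): 5 reachable states
  n0 = rec X. c.0 + a.X + (d.X + b.0) + a.c.X\{a} | —a→ n0, —a→ n1, —b→ n2, —c→ n2, —d→ n0
  n1 = c.(rec X. c.0 + a.X + (d.X + b.0) + a.c.X\{a})\{a} | —c→ n3
  n2 = 0 | ∅
  n3 = (rec X. c.0 + a.X + (d.X + b.0) + a.c.X\{a})\{a} | —b→ n4, —c→ n4, —d→ n3
  n4 = 0\{a} | ∅
Coarsest stable partition (strong bisimilarity classes):
  B0 = {m0, n0}
  B1 = {m2, m4, n2, n4}
  B2 = {m1, n1}
  B3 = {m3, n3}
m0 ∈ B0, n0 ∈ B0 → same block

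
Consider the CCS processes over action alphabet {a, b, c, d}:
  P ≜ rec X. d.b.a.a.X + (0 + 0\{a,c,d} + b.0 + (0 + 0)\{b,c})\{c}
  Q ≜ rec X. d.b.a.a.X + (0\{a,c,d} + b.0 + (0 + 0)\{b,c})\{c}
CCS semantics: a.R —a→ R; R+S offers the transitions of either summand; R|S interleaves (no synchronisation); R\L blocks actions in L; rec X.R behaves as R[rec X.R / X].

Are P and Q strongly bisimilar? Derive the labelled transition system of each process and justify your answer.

bisimilar

LTS(P): 5 reachable states
  s0 = rec X. d.b.a.a.X + (0 + 0\{a,c,d} + b.0 + (0 + 0)\{b,c})\{c} → -b-> s1, -d-> s2
  s1 = 0\{c} → (no moves)
  s2 = b.a.a.(rec X. d.b.a.a.X + (0 + 0\{a,c,d} + b.0 + (0 + 0)\{b,c})\{c}) → -b-> s3
  s3 = a.a.(rec X. d.b.a.a.X + (0 + 0\{a,c,d} + b.0 + (0 + 0)\{b,c})\{c}) → -a-> s4
  s4 = a.(rec X. d.b.a.a.X + (0 + 0\{a,c,d} + b.0 + (0 + 0)\{b,c})\{c}) → -a-> s0
LTS(Q): 5 reachable states
  t0 = rec X. d.b.a.a.X + (0\{a,c,d} + b.0 + (0 + 0)\{b,c})\{c} → -b-> t1, -d-> t2
  t1 = 0\{c} → (no moves)
  t2 = b.a.a.(rec X. d.b.a.a.X + (0\{a,c,d} + b.0 + (0 + 0)\{b,c})\{c}) → -b-> t3
  t3 = a.a.(rec X. d.b.a.a.X + (0\{a,c,d} + b.0 + (0 + 0)\{b,c})\{c}) → -a-> t4
  t4 = a.(rec X. d.b.a.a.X + (0\{a,c,d} + b.0 + (0 + 0)\{b,c})\{c}) → -a-> t0
Coarsest stable partition (strong bisimilarity classes):
  B0 = {s0, t0}
  B1 = {s2, t2}
  B2 = {s3, t3}
  B3 = {s4, t4}
  B4 = {s1, t1}
s0 ∈ B0, t0 ∈ B0 → same block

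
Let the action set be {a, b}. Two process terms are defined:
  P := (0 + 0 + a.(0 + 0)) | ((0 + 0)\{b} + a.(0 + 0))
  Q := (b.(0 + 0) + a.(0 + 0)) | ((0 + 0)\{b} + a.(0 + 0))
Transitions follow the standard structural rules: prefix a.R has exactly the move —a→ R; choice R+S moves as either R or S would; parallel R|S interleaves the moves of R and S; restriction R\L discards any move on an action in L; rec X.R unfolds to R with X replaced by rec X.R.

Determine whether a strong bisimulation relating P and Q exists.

Reachable graph of P (4 states):
  s0 = (0 + 0 + a.(0 + 0)) | ((0 + 0)\{b} + a.(0 + 0)) has moves ··a··> s1, ··a··> s2
  s1 = (0 + 0 + a.(0 + 0)) | (0 + 0) has moves ··a··> s3
  s2 = (0 + 0) | ((0 + 0)\{b} + a.(0 + 0)) has moves ··a··> s3
  s3 = (0 + 0) | (0 + 0) has moves deadlocked
Reachable graph of Q (4 states):
  t0 = (b.(0 + 0) + a.(0 + 0)) | ((0 + 0)\{b} + a.(0 + 0)) has moves ··a··> t1, ··a··> t2, ··b··> t1
  t1 = (0 + 0) | ((0 + 0)\{b} + a.(0 + 0)) has moves ··a··> t3
  t2 = (b.(0 + 0) + a.(0 + 0)) | (0 + 0) has moves ··a··> t3, ··b··> t3
  t3 = (0 + 0) | (0 + 0) has moves deadlocked
Coarsest stable partition (strong bisimilarity classes):
  B0 = {s0}
  B1 = {s1, s2, t1}
  B2 = {s3, t3}
  B3 = {t0}
  B4 = {t2}
s0 ∈ B0, t0 ∈ B3 → different blocks

not bisimilar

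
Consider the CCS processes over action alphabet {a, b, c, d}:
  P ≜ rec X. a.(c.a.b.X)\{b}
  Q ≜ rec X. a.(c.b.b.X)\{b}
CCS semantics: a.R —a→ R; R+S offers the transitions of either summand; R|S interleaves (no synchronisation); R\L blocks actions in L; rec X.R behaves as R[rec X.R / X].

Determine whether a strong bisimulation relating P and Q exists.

P's transition system — 4 states:
  m0 = rec X. a.(c.a.b.X)\{b} | --a--▸ m1
  m1 = (c.a.b.(rec X. a.(c.a.b.X)\{b}))\{b} | --c--▸ m2
  m2 = (a.b.(rec X. a.(c.a.b.X)\{b}))\{b} | --a--▸ m3
  m3 = (b.(rec X. a.(c.a.b.X)\{b}))\{b} | (no moves)
Q's transition system — 3 states:
  n0 = rec X. a.(c.b.b.X)\{b} | --a--▸ n1
  n1 = (c.b.b.(rec X. a.(c.b.b.X)\{b}))\{b} | --c--▸ n2
  n2 = (b.b.(rec X. a.(c.b.b.X)\{b}))\{b} | (no moves)
Coarsest stable partition (strong bisimilarity classes):
  B0 = {m0}
  B1 = {m1}
  B2 = {m2}
  B3 = {m3, n2}
  B4 = {n0}
  B5 = {n1}
m0 ∈ B0, n0 ∈ B4 → different blocks

P ≁ Q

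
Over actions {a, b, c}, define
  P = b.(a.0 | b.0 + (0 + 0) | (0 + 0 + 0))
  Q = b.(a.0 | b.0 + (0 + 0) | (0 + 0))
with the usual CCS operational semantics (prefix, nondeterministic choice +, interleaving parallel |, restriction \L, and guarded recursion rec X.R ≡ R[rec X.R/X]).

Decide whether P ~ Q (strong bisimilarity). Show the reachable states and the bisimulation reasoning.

Reachable graph of P (5 states):
  u0 = b.(a.0 | b.0 + (0 + 0) | (0 + 0 + 0)) has moves =b=> u1
  u1 = a.0 | b.0 + (0 + 0) | (0 + 0 + 0) has moves =a=> u2, =b=> u3
  u2 = 0 | b.0 has moves =b=> u4
  u3 = a.0 | 0 has moves =a=> u4
  u4 = 0 | 0 has moves deadlocked
Reachable graph of Q (5 states):
  v0 = b.(a.0 | b.0 + (0 + 0) | (0 + 0)) has moves =b=> v1
  v1 = a.0 | b.0 + (0 + 0) | (0 + 0) has moves =a=> v2, =b=> v3
  v2 = 0 | b.0 has moves =b=> v4
  v3 = a.0 | 0 has moves =a=> v4
  v4 = 0 | 0 has moves deadlocked
Partition-refinement fixed point:
  B0 = {u0, v0}
  B1 = {u1, v1}
  B2 = {u2, v2}
  B3 = {u4, v4}
  B4 = {u3, v3}
u0 ∈ B0, v0 ∈ B0 → same block

bisimilar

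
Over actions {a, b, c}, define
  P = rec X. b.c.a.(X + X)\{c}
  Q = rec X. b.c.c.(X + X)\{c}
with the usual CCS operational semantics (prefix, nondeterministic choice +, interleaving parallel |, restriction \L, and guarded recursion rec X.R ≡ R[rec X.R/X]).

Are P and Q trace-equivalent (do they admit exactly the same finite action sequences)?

Reachable graph of P (5 states):
  u0 = rec X. b.c.a.(X + X)\{c} | =b=> u1
  u1 = c.a.((rec X. b.c.a.(X + X)\{c}) + (rec X. b.c.a.(X + X)\{c}))\{c} | =c=> u2
  u2 = a.((rec X. b.c.a.(X + X)\{c}) + (rec X. b.c.a.(X + X)\{c}))\{c} | =a=> u3
  u3 = ((rec X. b.c.a.(X + X)\{c}) + (rec X. b.c.a.(X + X)\{c}))\{c} | =b=> u4
  u4 = (c.a.((rec X. b.c.a.(X + X)\{c}) + (rec X. b.c.a.(X + X)\{c}))\{c})\{c} | (no moves)
Reachable graph of Q (5 states):
  v0 = rec X. b.c.c.(X + X)\{c} | =b=> v1
  v1 = c.c.((rec X. b.c.c.(X + X)\{c}) + (rec X. b.c.c.(X + X)\{c}))\{c} | =c=> v2
  v2 = c.((rec X. b.c.c.(X + X)\{c}) + (rec X. b.c.c.(X + X)\{c}))\{c} | =c=> v3
  v3 = ((rec X. b.c.c.(X + X)\{c}) + (rec X. b.c.c.(X + X)\{c}))\{c} | =b=> v4
  v4 = (c.c.((rec X. b.c.c.(X + X)\{c}) + (rec X. b.c.c.(X + X)\{c}))\{c})\{c} | (no moves)
Executing bca from P (initial set {u0}):
  [1] b ⇒ {u1}
  [2] c ⇒ {u2}
  [3] a ⇒ {u3}
  — P admits the full trace.
Executing bca from Q (initial set {v0}):
  [1] b ⇒ {v1}
  [2] c ⇒ {v2}
  [3] a ⇒ ∅ (Q stuck)

traces(P) ≠ traces(Q) — witness ⟨bca⟩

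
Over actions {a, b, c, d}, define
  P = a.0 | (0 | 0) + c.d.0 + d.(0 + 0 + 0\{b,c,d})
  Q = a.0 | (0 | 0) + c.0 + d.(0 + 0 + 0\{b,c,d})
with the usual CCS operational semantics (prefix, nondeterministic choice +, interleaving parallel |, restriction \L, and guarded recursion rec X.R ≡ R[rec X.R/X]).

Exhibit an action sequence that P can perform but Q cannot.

cd

P's transition system — 5 states:
  p0 = a.0 | (0 | 0) + c.d.0 + d.(0 + 0 + 0\{b,c,d}) ⊢ -a-> p1, -c-> p2, -d-> p3
  p1 = 0 | (0 | 0) ⊢ deadlocked
  p2 = d.0 ⊢ -d-> p4
  p3 = 0 + 0 + 0\{b,c,d} ⊢ deadlocked
  p4 = 0 ⊢ deadlocked
Q's transition system — 4 states:
  q0 = a.0 | (0 | 0) + c.0 + d.(0 + 0 + 0\{b,c,d}) ⊢ -a-> q1, -c-> q2, -d-> q3
  q1 = 0 | (0 | 0) ⊢ deadlocked
  q2 = 0 ⊢ deadlocked
  q3 = 0 + 0 + 0\{b,c,d} ⊢ deadlocked
Trace ⟨cd⟩ through P, begin at {p0}:
  step 1 (c): {p2}
  step 2 (d): {p4}
  — P admits the full trace.
Trace ⟨cd⟩ through Q, begin at {q0}:
  step 1 (c): {q2}
  step 2 (d): no successor for Q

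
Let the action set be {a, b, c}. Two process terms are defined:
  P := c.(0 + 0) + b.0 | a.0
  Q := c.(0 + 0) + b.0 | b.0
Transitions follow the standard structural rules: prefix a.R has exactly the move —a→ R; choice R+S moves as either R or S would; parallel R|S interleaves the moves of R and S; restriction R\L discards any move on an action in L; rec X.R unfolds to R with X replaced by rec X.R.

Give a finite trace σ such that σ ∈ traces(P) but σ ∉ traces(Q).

a

Reachable graph of P (5 states):
  s0 = c.(0 + 0) + b.0 | a.0 has moves =a=> s1, =b=> s2, =c=> s3
  s1 = b.0 | 0 has moves =b=> s4
  s2 = 0 | a.0 has moves =a=> s4
  s3 = 0 + 0 has moves ∅
  s4 = 0 | 0 has moves ∅
Reachable graph of Q (5 states):
  t0 = c.(0 + 0) + b.0 | b.0 has moves =b=> t1, =b=> t2, =c=> t3
  t1 = 0 | b.0 has moves =b=> t4
  t2 = b.0 | 0 has moves =b=> t4
  t3 = 0 + 0 has moves ∅
  t4 = 0 | 0 has moves ∅
Run σ = ⟨a⟩ on P: start {s0}
  [1] a ⇒ {s1}
  ✓ P
Run σ = ⟨a⟩ on Q: start {t0}
  [1] a ⇒ ∅ (Q stuck)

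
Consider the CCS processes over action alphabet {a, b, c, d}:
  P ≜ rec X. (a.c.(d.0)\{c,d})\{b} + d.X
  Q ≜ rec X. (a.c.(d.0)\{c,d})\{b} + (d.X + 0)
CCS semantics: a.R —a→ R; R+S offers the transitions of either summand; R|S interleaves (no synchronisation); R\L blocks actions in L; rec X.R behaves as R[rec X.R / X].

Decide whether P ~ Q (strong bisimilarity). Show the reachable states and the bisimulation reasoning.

YES

Reachable graph of P (3 states):
  s0 = rec X. (a.c.(d.0)\{c,d})\{b} + d.X :: -a-> s1, -d-> s0
  s1 = (c.(d.0)\{c,d})\{b} :: -c-> s2
  s2 = (d.0)\{c,d}\{b} :: ∅
Reachable graph of Q (3 states):
  t0 = rec X. (a.c.(d.0)\{c,d})\{b} + (d.X + 0) :: -a-> t1, -d-> t0
  t1 = (c.(d.0)\{c,d})\{b} :: -c-> t2
  t2 = (d.0)\{c,d}\{b} :: ∅
Coarsest stable partition (strong bisimilarity classes):
  B0 = {s0, t0}
  B1 = {s1, t1}
  B2 = {s2, t2}
s0 ∈ B0, t0 ∈ B0 → same block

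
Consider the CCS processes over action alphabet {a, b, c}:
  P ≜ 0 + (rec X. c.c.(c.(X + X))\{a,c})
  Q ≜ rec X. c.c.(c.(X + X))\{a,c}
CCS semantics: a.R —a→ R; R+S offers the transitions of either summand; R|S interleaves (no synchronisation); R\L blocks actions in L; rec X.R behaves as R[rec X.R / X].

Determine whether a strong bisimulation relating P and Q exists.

LTS(P): 3 reachable states
  u0 = 0 + (rec X. c.c.(c.(X + X))\{a,c}) :: ··c··> u1
  u1 = c.(c.((rec X. c.c.(c.(X + X))\{a,c}) + (rec X. c.c.(c.(X + X))\{a,c})))\{a,c} :: ··c··> u2
  u2 = (c.((rec X. c.c.(c.(X + X))\{a,c}) + (rec X. c.c.(c.(X + X))\{a,c})))\{a,c} :: deadlocked
LTS(Q): 3 reachable states
  v0 = rec X. c.c.(c.(X + X))\{a,c} :: ··c··> v1
  v1 = c.(c.((rec X. c.c.(c.(X + X))\{a,c}) + (rec X. c.c.(c.(X + X))\{a,c})))\{a,c} :: ··c··> v2
  v2 = (c.((rec X. c.c.(c.(X + X))\{a,c}) + (rec X. c.c.(c.(X + X))\{a,c})))\{a,c} :: deadlocked
Bisimilarity quotient blocks:
  B0 = {u0, v0}
  B1 = {u1, v1}
  B2 = {u2, v2}
u0 ∈ B0, v0 ∈ B0 → same block

bisimilar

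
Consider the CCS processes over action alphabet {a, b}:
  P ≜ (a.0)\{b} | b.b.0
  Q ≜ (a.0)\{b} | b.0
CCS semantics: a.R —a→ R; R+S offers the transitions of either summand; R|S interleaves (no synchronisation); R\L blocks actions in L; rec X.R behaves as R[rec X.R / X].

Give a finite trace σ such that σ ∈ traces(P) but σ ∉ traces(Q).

bb

LTS(P): 6 reachable states
  s0 = (a.0)\{b} | b.b.0 ⊢ --a--▸ s1, --b--▸ s2
  s1 = 0\{b} | b.b.0 ⊢ --b--▸ s3
  s2 = (a.0)\{b} | b.0 ⊢ --a--▸ s3, --b--▸ s4
  s3 = 0\{b} | b.0 ⊢ --b--▸ s5
  s4 = (a.0)\{b} | 0 ⊢ --a--▸ s5
  s5 = 0\{b} | 0 ⊢ (no moves)
LTS(Q): 4 reachable states
  t0 = (a.0)\{b} | b.0 ⊢ --a--▸ t1, --b--▸ t2
  t1 = 0\{b} | b.0 ⊢ --b--▸ t3
  t2 = (a.0)\{b} | 0 ⊢ --a--▸ t3
  t3 = 0\{b} | 0 ⊢ (no moves)
Run σ = ⟨bb⟩ on P: start {s0}
  [1] b ⇒ {s2}
  [2] b ⇒ {s4}
  ✓ P
Run σ = ⟨bb⟩ on Q: start {t0}
  [1] b ⇒ {t2}
  [2] b ⇒ ∅ (Q stuck)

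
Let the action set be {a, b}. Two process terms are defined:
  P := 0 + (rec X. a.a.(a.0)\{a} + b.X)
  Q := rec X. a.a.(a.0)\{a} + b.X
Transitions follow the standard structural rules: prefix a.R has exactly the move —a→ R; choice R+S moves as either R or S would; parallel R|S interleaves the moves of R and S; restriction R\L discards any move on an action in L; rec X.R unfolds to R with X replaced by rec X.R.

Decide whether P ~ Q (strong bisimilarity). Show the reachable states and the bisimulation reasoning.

P's transition system — 4 states:
  p0 = 0 + (rec X. a.a.(a.0)\{a} + b.X) | —a→ p1, —b→ p2
  p1 = a.(a.0)\{a} | —a→ p3
  p2 = rec X. a.a.(a.0)\{a} + b.X | —a→ p1, —b→ p2
  p3 = (a.0)\{a} | (no moves)
Q's transition system — 3 states:
  q0 = rec X. a.a.(a.0)\{a} + b.X | —a→ q1, —b→ q0
  q1 = a.(a.0)\{a} | —a→ q2
  q2 = (a.0)\{a} | (no moves)
Coarsest stable partition (strong bisimilarity classes):
  B0 = {p0, p2, q0}
  B1 = {p1, q1}
  B2 = {p3, q2}
p0 ∈ B0, q0 ∈ B0 → same block

YES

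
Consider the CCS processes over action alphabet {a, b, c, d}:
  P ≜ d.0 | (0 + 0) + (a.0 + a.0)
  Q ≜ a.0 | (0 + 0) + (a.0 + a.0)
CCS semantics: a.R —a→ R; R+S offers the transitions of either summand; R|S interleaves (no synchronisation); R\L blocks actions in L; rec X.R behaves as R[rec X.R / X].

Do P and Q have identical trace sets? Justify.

Reachable graph of P (3 states):
  s0 = d.0 | (0 + 0) + (a.0 + a.0) :: -a-> s1, -d-> s2
  s1 = 0 :: stopped
  s2 = 0 | (0 + 0) :: stopped
Reachable graph of Q (3 states):
  t0 = a.0 | (0 + 0) + (a.0 + a.0) :: -a-> t1, -a-> t2
  t1 = 0 :: stopped
  t2 = 0 | (0 + 0) :: stopped
Executing d from P (initial set {s0}):
  step 1 (d): {s2}
  ✓ P
Executing d from Q (initial set {t0}):
  step 1 (d): ∅  — Q cannot continue

NO — witness ⟨d⟩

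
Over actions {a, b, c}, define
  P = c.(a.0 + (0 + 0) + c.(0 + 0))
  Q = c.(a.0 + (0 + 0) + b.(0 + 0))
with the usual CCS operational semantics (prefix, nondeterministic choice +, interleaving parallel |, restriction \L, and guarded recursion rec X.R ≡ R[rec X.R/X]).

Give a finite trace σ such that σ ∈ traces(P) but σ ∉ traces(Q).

cc

LTS(P): 4 reachable states
  s0 = c.(a.0 + (0 + 0) + c.(0 + 0)) → ··c··> s1
  s1 = a.0 + (0 + 0) + c.(0 + 0) → ··a··> s2, ··c··> s3
  s2 = 0 → ·
  s3 = 0 + 0 → ·
LTS(Q): 4 reachable states
  t0 = c.(a.0 + (0 + 0) + b.(0 + 0)) → ··c··> t1
  t1 = a.0 + (0 + 0) + b.(0 + 0) → ··a··> t2, ··b··> t3
  t2 = 0 → ·
  t3 = 0 + 0 → ·
Run σ = ⟨cc⟩ on P: start {s0}
  after c @ step 1: {s1}
  after c @ step 2: {s3}
  ✓ P
Run σ = ⟨cc⟩ on Q: start {t0}
  after c @ step 1: {t1}
  after c @ step 2: no successor for Q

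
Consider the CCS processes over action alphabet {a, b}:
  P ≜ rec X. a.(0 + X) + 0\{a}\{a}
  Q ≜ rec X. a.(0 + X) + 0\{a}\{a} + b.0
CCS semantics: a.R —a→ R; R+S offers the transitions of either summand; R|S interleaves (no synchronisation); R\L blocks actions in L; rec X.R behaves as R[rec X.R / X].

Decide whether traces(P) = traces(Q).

Reachable graph of P (2 states):
  p0 = rec X. a.(0 + X) + 0\{a}\{a} :: —a→ p1
  p1 = 0 + (rec X. a.(0 + X) + 0\{a}\{a}) :: —a→ p1
Reachable graph of Q (3 states):
  q0 = rec X. a.(0 + X) + 0\{a}\{a} + b.0 :: —a→ q1, —b→ q2
  q1 = 0 + (rec X. a.(0 + X) + 0\{a}\{a} + b.0) :: —a→ q1, —b→ q2
  q2 = 0 :: deadlocked
Run σ = ⟨b⟩ on Q: start {q0}
  step 1 (b): {q2}
  — Q admits the full trace.
Run σ = ⟨b⟩ on P: start {p0}
  step 1 (b): ∅ (P stuck)

traces(P) ≠ traces(Q) — witness ⟨b⟩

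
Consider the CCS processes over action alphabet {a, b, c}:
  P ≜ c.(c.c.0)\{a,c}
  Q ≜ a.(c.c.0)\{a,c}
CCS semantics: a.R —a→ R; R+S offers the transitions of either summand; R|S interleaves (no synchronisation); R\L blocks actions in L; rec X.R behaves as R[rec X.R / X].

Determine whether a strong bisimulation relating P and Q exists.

NO

LTS(P): 2 reachable states
  s0 = c.(c.c.0)\{a,c} has moves -c-> s1
  s1 = (c.c.0)\{a,c} has moves (no moves)
LTS(Q): 2 reachable states
  t0 = a.(c.c.0)\{a,c} has moves -a-> t1
  t1 = (c.c.0)\{a,c} has moves (no moves)
Bisimilarity quotient blocks:
  B0 = {s0}
  B1 = {s1, t1}
  B2 = {t0}
s0 ∈ B0, t0 ∈ B2 → different blocks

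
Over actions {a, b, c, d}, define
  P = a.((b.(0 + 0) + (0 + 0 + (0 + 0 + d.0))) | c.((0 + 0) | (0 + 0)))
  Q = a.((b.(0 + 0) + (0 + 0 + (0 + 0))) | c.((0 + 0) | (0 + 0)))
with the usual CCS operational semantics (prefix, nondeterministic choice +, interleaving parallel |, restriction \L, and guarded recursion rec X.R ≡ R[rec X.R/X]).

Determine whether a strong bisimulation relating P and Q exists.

P's transition system — 7 states:
  u0 = a.((b.(0 + 0) + (0 + 0 + (0 + 0 + d.0))) | c.((0 + 0) | (0 + 0))) has moves —a→ u1
  u1 = (b.(0 + 0) + (0 + 0 + (0 + 0 + d.0))) | c.((0 + 0) | (0 + 0)) has moves —b→ u2, —c→ u3, —d→ u4
  u2 = (0 + 0) | c.((0 + 0) | (0 + 0)) has moves —c→ u5
  u3 = (b.(0 + 0) + (0 + 0 + (0 + 0 + d.0))) | ((0 + 0) | (0 + 0)) has moves —b→ u5, —d→ u6
  u4 = 0 | c.((0 + 0) | (0 + 0)) has moves —c→ u6
  u5 = (0 + 0) | ((0 + 0) | (0 + 0)) has moves ∅
  u6 = 0 | ((0 + 0) | (0 + 0)) has moves ∅
Q's transition system — 5 states:
  v0 = a.((b.(0 + 0) + (0 + 0 + (0 + 0))) | c.((0 + 0) | (0 + 0))) has moves —a→ v1
  v1 = (b.(0 + 0) + (0 + 0 + (0 + 0))) | c.((0 + 0) | (0 + 0)) has moves —b→ v2, —c→ v3
  v2 = (0 + 0) | c.((0 + 0) | (0 + 0)) has moves —c→ v4
  v3 = (b.(0 + 0) + (0 + 0 + (0 + 0))) | ((0 + 0) | (0 + 0)) has moves —b→ v4
  v4 = (0 + 0) | ((0 + 0) | (0 + 0)) has moves ∅
Coarsest stable partition (strong bisimilarity classes):
  B0 = {u0}
  B1 = {u1}
  B2 = {u2, u4, v2}
  B3 = {u5, u6, v4}
  B4 = {u3}
  B5 = {v0}
  B6 = {v1}
  B7 = {v3}
u0 ∈ B0, v0 ∈ B5 → different blocks

not bisimilar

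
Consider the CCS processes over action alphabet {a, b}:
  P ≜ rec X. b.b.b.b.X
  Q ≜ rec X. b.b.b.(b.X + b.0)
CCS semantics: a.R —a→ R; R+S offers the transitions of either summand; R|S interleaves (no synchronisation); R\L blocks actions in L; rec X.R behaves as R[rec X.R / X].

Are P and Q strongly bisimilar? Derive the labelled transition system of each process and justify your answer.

P's transition system — 4 states:
  m0 = rec X. b.b.b.b.X has moves -b-> m1
  m1 = b.b.b.(rec X. b.b.b.b.X) has moves -b-> m2
  m2 = b.b.(rec X. b.b.b.b.X) has moves -b-> m3
  m3 = b.(rec X. b.b.b.b.X) has moves -b-> m0
Q's transition system — 5 states:
  n0 = rec X. b.b.b.(b.X + b.0) has moves -b-> n1
  n1 = b.b.(b.(rec X. b.b.b.(b.X + b.0)) + b.0) has moves -b-> n2
  n2 = b.(b.(rec X. b.b.b.(b.X + b.0)) + b.0) has moves -b-> n3
  n3 = b.(rec X. b.b.b.(b.X + b.0)) + b.0 has moves -b-> n0, -b-> n4
  n4 = 0 has moves (no moves)
Bisimilarity quotient blocks:
  B0 = {m0, m1, m2, m3}
  B1 = {n0}
  B2 = {n1}
  B3 = {n2}
  B4 = {n3}
  B5 = {n4}
m0 ∈ B0, n0 ∈ B1 → different blocks

P ≁ Q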